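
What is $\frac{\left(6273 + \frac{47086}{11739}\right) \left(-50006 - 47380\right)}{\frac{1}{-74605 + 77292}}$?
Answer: $- \frac{494405831972554}{301} \approx -1.6425 \cdot 10^{12}$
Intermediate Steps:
$\frac{\left(6273 + \frac{47086}{11739}\right) \left(-50006 - 47380\right)}{\frac{1}{-74605 + 77292}} = \frac{\left(6273 + 47086 \cdot \frac{1}{11739}\right) \left(-97386\right)}{\frac{1}{2687}} = \left(6273 + \frac{3622}{903}\right) \left(-97386\right) \frac{1}{\frac{1}{2687}} = \frac{5668141}{903} \left(-97386\right) 2687 = \left(- \frac{183999193142}{301}\right) 2687 = - \frac{494405831972554}{301}$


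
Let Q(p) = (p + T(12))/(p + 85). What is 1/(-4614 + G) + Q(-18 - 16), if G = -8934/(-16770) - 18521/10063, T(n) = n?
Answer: -56024829001/129810538578 ≈ -0.43159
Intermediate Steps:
Q(p) = (12 + p)/(85 + p) (Q(p) = (p + 12)/(p + 85) = (12 + p)/(85 + p))
G = -36782388/28126085 (G = -8934*(-1/16770) - 18521*1/10063 = 1489/2795 - 18521/10063 = -36782388/28126085 ≈ -1.3078)
1/(-4614 + G) + Q(-18 - 16) = 1/(-4614 - 36782388/28126085) + (12 + (-18 - 16))/(85 + (-18 - 16)) = 1/(-129810538578/28126085) + (12 - 34)/(85 - 34) = -28126085/129810538578 - 22/51 = -56024829001/129810538578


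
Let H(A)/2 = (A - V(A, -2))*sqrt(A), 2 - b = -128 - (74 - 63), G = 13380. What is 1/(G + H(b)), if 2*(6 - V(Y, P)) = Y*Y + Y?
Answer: -1115/4823323152 + 1691*sqrt(141)/4823323152 ≈ 3.9318e-6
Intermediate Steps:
V(Y, P) = 6 - Y/2 - Y**2/2 (V(Y, P) = 6 - (Y*Y + Y)/2 = 6 - (Y**2 + Y)/2 = 6 - (Y + Y**2)/2 = 6 + (-Y/2 - Y**2/2) = 6 - Y/2 - Y**2/2)
b = 141 (b = 2 - (-128 - (74 - 63)) = 2 - (-128 - 1*11) = 2 - (-128 - 11) = 2 - 1*(-139) = 2 + 139 = 141)
H(A) = 2*sqrt(A)*(-6 + A**2/2 + 3*A/2) (H(A) = 2*((A - (6 - A/2 - A**2/2))*sqrt(A)) = 2*((A + (-6 + A/2 + A**2/2))*sqrt(A)) = 2*((-6 + A**2/2 + 3*A/2)*sqrt(A)) = 2*(sqrt(A)*(-6 + A**2/2 + 3*A/2)) = 2*sqrt(A)*(-6 + A**2/2 + 3*A/2))
1/(G + H(b)) = 1/(13380 + sqrt(141)*(-12 + 141**2 + 3*141)) = 1/(13380 + sqrt(141)*(-12 + 19881 + 423)) = 1/(13380 + sqrt(141)*20292) = 1/(13380 + 20292*sqrt(141))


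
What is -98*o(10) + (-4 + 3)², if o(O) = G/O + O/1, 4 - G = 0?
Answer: -5091/5 ≈ -1018.2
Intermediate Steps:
G = 4 (G = 4 - 1*0 = 4 + 0 = 4)
o(O) = O + 4/O (o(O) = 4/O + O/1 = 4/O + O*1 = 4/O + O = O + 4/O)
-98*o(10) + (-4 + 3)² = -98*(10 + 4/10) + (-4 + 3)² = -98*(10 + 4*(⅒)) + (-1)² = -98*(10 + ⅖) + 1 = -98*52/5 + 1 = -5096/5 + 1 = -5091/5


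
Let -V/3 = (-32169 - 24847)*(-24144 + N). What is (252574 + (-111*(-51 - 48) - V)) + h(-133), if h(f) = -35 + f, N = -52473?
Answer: 13105448011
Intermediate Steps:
V = -13105184616 (V = -3*(-32169 - 24847)*(-24144 - 52473) = -(-171048)*(-76617) = -3*4368394872 = -13105184616)
(252574 + (-111*(-51 - 48) - V)) + h(-133) = (252574 + (-111*(-51 - 48) - 1*(-13105184616))) + (-35 - 133) = (252574 + (-111*(-99) + 13105184616)) - 168 = (252574 + (10989 + 13105184616)) - 168 = (252574 + 13105195605) - 168 = 13105448179 - 168 = 13105448011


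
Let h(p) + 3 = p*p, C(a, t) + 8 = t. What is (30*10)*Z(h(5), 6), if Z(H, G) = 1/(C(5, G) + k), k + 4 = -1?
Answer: -300/7 ≈ -42.857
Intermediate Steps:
k = -5 (k = -4 - 1 = -5)
C(a, t) = -8 + t
h(p) = -3 + p² (h(p) = -3 + p*p = -3 + p²)
Z(H, G) = 1/(-13 + G) (Z(H, G) = 1/((-8 + G) - 5) = 1/(-13 + G))
(30*10)*Z(h(5), 6) = (30*10)/(-13 + 6) = 300/(-7) = 300*(-⅐) = -300/7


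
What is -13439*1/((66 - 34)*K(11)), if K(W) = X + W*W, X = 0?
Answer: -13439/3872 ≈ -3.4708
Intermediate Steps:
K(W) = W**2 (K(W) = 0 + W*W = 0 + W**2 = W**2)
-13439*1/((66 - 34)*K(11)) = -13439*1/(121*(66 - 34)) = -13439/(32*121) = -13439/3872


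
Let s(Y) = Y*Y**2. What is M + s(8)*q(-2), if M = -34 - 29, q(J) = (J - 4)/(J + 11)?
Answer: -1213/3 ≈ -404.33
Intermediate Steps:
q(J) = (-4 + J)/(11 + J)
s(Y) = Y**3
M = -63
M + s(8)*q(-2) = -63 + 8**3*((-4 - 2)/(11 - 2)) = -63 + 512*(-6/9) = -63 + 512*((1/9)*(-6)) = -63 + 512*(-2/3) = -63 - 1024/3 = -1213/3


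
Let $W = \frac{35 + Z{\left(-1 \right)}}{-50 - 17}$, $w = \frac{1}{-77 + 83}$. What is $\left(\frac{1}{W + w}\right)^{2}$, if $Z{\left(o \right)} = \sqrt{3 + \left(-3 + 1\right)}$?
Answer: $\frac{161604}{22201} \approx 7.2791$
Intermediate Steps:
$Z{\left(o \right)} = 1$ ($Z{\left(o \right)} = \sqrt{3 - 2} = \sqrt{1} = 1$)
$w = \frac{1}{6} \approx 0.16667$
$W = - \frac{36}{67}$ ($W = \frac{35 + 1}{-50 - 17} = \frac{36}{-67} = 36 \left(- \frac{1}{67}\right) = - \frac{36}{67} \approx -0.53731$)
$\left(\frac{1}{W + w}\right)^{2} = \left(\frac{1}{- \frac{36}{67} + \frac{1}{6}}\right)^{2} = \left(\frac{1}{- \frac{149}{402}}\right)^{2} = \left(- \frac{402}{149}\right)^{2} = \frac{161604}{22201}$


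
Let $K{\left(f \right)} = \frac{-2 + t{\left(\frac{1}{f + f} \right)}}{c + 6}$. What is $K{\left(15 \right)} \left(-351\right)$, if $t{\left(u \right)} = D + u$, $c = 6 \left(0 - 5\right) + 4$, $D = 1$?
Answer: $- \frac{3393}{200} \approx -16.965$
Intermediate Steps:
$c = -26$ ($c = 6 \left(-5\right) + 4 = -30 + 4 = -26$)
$t{\left(u \right)} = 1 + u$
$K{\left(f \right)} = \frac{1}{20} - \frac{1}{40 f}$ ($K{\left(f \right)} = \frac{-2 + \left(1 + \frac{1}{f + f}\right)}{-26 + 6} = \frac{-2 + \left(1 + \frac{1}{2 f}\right)}{-20} = \left(-2 + \left(1 + \frac{1}{2 f}\right)\right) \left(- \frac{1}{20}\right) = \left(-1 + \frac{1}{2 f}\right) \left(- \frac{1}{20}\right) = \frac{1}{20} - \frac{1}{40 f}$)
$K{\left(15 \right)} \left(-351\right) = \frac{-1 + 2 \cdot 15}{40 \cdot 15} \left(-351\right) = \frac{1}{40} \cdot \frac{1}{15} \left(-1 + 30\right) \left(-351\right) = \frac{1}{40} \cdot \frac{1}{15} \cdot 29 \left(-351\right) = \frac{29}{600} \left(-351\right) = - \frac{3393}{200}$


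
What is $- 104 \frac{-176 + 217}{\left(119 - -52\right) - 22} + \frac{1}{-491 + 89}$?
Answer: $- \frac{1714277}{59898} \approx -28.62$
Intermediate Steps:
$- 104 \frac{-176 + 217}{\left(119 - -52\right) - 22} + \frac{1}{-491 + 89} = - 104 \frac{41}{\left(119 + 52\right) - 22} + \frac{1}{-402} = - 104 \frac{41}{171 - 22} - \frac{1}{402} = - 104 \cdot \frac{41}{149} - \frac{1}{402} = - 104 \cdot 41 \cdot \frac{1}{149} - \frac{1}{402} = \left(-104\right) \frac{41}{149} - \frac{1}{402} = - \frac{4264}{149} - \frac{1}{402} = - \frac{1714277}{59898}$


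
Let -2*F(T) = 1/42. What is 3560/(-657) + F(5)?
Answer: -99899/18396 ≈ -5.4305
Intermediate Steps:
F(T) = -1/84 (F(T) = -1/2/42 = -1/2*1/42 = -1/84)
3560/(-657) + F(5) = 3560/(-657) - 1/84 = 3560*(-1/657) - 1/84 = -3560/657 - 1/84 = -99899/18396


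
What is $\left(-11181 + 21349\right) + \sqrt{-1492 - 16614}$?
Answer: $10168 + i \sqrt{18106} \approx 10168.0 + 134.56 i$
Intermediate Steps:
$\left(-11181 + 21349\right) + \sqrt{-1492 - 16614} = 10168 + \sqrt{-18106} = 10168 + i \sqrt{18106}$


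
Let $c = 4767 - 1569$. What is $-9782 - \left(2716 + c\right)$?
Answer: $-15696$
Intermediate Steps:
$c = 3198$
$-9782 - \left(2716 + c\right) = -9782 - \left(2716 + 3198\right) = -9782 - 5914 = -15696$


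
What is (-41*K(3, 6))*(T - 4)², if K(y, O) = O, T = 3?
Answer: -246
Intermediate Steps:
(-41*K(3, 6))*(T - 4)² = (-41*6)*(3 - 4)² = -246*(-1)² = -246*1 = -246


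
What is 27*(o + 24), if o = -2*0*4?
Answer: 648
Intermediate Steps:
o = 0 (o = 0*4 = 0)
27*(o + 24) = 27*(0 + 24) = 27*24 = 648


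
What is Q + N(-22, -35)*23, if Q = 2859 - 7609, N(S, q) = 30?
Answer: -4060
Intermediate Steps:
Q = -4750
Q + N(-22, -35)*23 = -4750 + 30*23 = -4750 + 690 = -4060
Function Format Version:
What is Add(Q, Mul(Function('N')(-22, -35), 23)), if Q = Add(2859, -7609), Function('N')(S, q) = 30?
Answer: -4060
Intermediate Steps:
Q = -4750
Add(Q, Mul(Function('N')(-22, -35), 23)) = Add(-4750, Mul(30, 23)) = Add(-4750, 690) = -4060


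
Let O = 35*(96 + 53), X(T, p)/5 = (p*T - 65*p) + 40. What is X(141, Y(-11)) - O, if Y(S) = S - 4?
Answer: -10715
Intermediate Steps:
Y(S) = -4 + S
X(T, p) = 200 - 325*p + 5*T*p (X(T, p) = 5*((p*T - 65*p) + 40) = 5*((T*p - 65*p) + 40) = 5*((-65*p + T*p) + 40) = 5*(40 - 65*p + T*p) = 200 - 325*p + 5*T*p)
O = 5215 (O = 35*149 = 5215)
X(141, Y(-11)) - O = (200 - 325*(-4 - 11) + 5*141*(-4 - 11)) - 1*5215 = (200 - 325*(-15) + 5*141*(-15)) - 5215 = (200 + 4875 - 10575) - 5215 = -5500 - 5215 = -10715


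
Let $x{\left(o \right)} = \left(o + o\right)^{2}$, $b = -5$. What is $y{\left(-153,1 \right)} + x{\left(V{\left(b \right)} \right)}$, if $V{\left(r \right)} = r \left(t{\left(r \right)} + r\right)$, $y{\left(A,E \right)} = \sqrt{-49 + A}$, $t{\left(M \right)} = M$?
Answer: $10000 + i \sqrt{202} \approx 10000.0 + 14.213 i$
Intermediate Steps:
$V{\left(r \right)} = 2 r^{2}$ ($V{\left(r \right)} = r \left(r + r\right) = r 2 r = 2 r^{2}$)
$x{\left(o \right)} = 4 o^{2}$ ($x{\left(o \right)} = \left(2 o\right)^{2} = 4 o^{2}$)
$y{\left(-153,1 \right)} + x{\left(V{\left(b \right)} \right)} = \sqrt{-49 - 153} + 4 \left(2 \left(-5\right)^{2}\right)^{2} = \sqrt{-202} + 4 \left(2 \cdot 25\right)^{2} = i \sqrt{202} + 4 \cdot 50^{2} = i \sqrt{202} + 4 \cdot 2500 = i \sqrt{202} + 10000 = 10000 + i \sqrt{202}$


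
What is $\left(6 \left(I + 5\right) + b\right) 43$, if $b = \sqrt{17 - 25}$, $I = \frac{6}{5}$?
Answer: $\frac{7998}{5} + 86 i \sqrt{2} \approx 1599.6 + 121.62 i$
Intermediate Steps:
$I = \frac{6}{5}$ ($I = 6 \cdot \frac{1}{5} = \frac{6}{5} \approx 1.2$)
$b = 2 i \sqrt{2}$ ($b = \sqrt{-8} = 2 i \sqrt{2} \approx 2.8284 i$)
$\left(6 \left(I + 5\right) + b\right) 43 = \left(6 \left(\frac{6}{5} + 5\right) + 2 i \sqrt{2}\right) 43 = \left(6 \cdot \frac{31}{5} + 2 i \sqrt{2}\right) 43 = \left(\frac{186}{5} + 2 i \sqrt{2}\right) 43 = \frac{7998}{5} + 86 i \sqrt{2}$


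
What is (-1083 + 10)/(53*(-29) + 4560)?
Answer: -1073/3023 ≈ -0.35495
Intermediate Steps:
(-1083 + 10)/(53*(-29) + 4560) = -1073/(-1537 + 4560) = -1073/3023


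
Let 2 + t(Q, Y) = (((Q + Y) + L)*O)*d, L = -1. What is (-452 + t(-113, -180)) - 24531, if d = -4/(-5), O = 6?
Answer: -131981/5 ≈ -26396.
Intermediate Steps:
d = ⅘ (d = -4*(-⅕) = ⅘ ≈ 0.80000)
t(Q, Y) = -34/5 + 24*Q/5 + 24*Y/5 (t(Q, Y) = -2 + (((Q + Y) - 1)*6)*(⅘) = -2 + ((-1 + Q + Y)*6)*(⅘) = -2 + (-6 + 6*Q + 6*Y)*(⅘) = -2 + (-24/5 + 24*Q/5 + 24*Y/5) = -34/5 + 24*Q/5 + 24*Y/5)
(-452 + t(-113, -180)) - 24531 = (-452 + (-34/5 + (24/5)*(-113) + (24/5)*(-180))) - 24531 = (-452 + (-34/5 - 2712/5 - 864)) - 24531 = (-452 - 7066/5) - 24531 = -9326/5 - 24531 = -131981/5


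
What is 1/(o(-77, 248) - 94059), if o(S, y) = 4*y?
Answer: -1/93067 ≈ -1.0745e-5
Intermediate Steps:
1/(o(-77, 248) - 94059) = 1/(4*248 - 94059) = 1/(992 - 94059) = 1/(-93067) = -1/93067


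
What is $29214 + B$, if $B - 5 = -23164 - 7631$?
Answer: $-1576$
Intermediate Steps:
$B = -30790$ ($B = 5 - 30795 = -30790$)
$29214 + B = 29214 - 30790 = -1576$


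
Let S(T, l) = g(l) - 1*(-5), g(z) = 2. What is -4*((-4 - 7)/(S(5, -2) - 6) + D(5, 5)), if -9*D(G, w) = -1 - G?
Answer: 124/3 ≈ 41.333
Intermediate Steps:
D(G, w) = ⅑ + G/9 (D(G, w) = -(-1 - G)/9 = ⅑ + G/9)
S(T, l) = 7 (S(T, l) = 2 - 1*(-5) = 2 + 5 = 7)
-4*((-4 - 7)/(S(5, -2) - 6) + D(5, 5)) = -4*((-4 - 7)/(7 - 6) + (⅑ + (⅑)*5)) = -4*(-11/1 + (⅑ + 5/9)) = -4*(-11*1 + ⅔) = -4*(-11 + ⅔) = -4*(-31/3) = 124/3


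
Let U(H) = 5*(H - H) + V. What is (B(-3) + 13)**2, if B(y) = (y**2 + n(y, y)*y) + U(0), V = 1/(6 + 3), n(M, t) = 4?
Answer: 8281/81 ≈ 102.23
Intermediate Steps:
V = 1/9 ≈ 0.11111
U(H) = 1/9 (U(H) = 5*(H - H) + 1/9 = 5*0 + 1/9 = 0 + 1/9 = 1/9)
B(y) = 1/9 + y**2 + 4*y (B(y) = (y**2 + 4*y) + 1/9 = 1/9 + y**2 + 4*y)
(B(-3) + 13)**2 = ((1/9 + (-3)**2 + 4*(-3)) + 13)**2 = ((1/9 + 9 - 12) + 13)**2 = (-26/9 + 13)**2 = (91/9)**2 = 8281/81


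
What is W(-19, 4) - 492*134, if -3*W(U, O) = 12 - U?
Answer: -197815/3 ≈ -65938.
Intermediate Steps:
W(U, O) = -4 + U/3 (W(U, O) = -(12 - U)/3 = -4 + U/3)
W(-19, 4) - 492*134 = (-4 + (1/3)*(-19)) - 492*134 = (-4 - 19/3) - 65928 = -31/3 - 65928 = -197815/3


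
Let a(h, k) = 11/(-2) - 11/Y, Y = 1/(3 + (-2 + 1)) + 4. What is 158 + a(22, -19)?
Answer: 2701/18 ≈ 150.06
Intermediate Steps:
Y = 9/2 (Y = 1/(3 - 1) + 4 = 1/2 + 4 = ½ + 4 = 9/2 ≈ 4.5000)
a(h, k) = -143/18 (a(h, k) = 11/(-2) - 11/9/2 = 11*(-½) - 11*2/9 = -11/2 - 22/9 = -143/18)
158 + a(22, -19) = 158 - 143/18 = 2701/18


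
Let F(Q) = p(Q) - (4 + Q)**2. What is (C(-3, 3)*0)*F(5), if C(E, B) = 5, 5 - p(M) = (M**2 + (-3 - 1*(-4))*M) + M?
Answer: 0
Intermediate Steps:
p(M) = 5 - M**2 - 2*M (p(M) = 5 - ((M**2 + (-3 - 1*(-4))*M) + M) = 5 - ((M**2 + (-3 + 4)*M) + M) = 5 - ((M**2 + 1*M) + M) = 5 - ((M**2 + M) + M) = 5 - ((M + M**2) + M) = 5 - (M**2 + 2*M) = 5 + (-M**2 - 2*M) = 5 - M**2 - 2*M)
F(Q) = 5 - Q**2 - (4 + Q)**2 - 2*Q (F(Q) = (5 - Q**2 - 2*Q) - (4 + Q)**2 = 5 - Q**2 - (4 + Q)**2 - 2*Q)
(C(-3, 3)*0)*F(5) = (5*0)*(-11 - 10*5 - 2*5**2) = 0*(-11 - 50 - 2*25) = 0*(-11 - 50 - 50) = 0*(-111) = 0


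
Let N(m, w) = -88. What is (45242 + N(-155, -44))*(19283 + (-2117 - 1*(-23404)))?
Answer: 1831897780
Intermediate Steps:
(45242 + N(-155, -44))*(19283 + (-2117 - 1*(-23404))) = (45242 - 88)*(19283 + (-2117 - 1*(-23404))) = 45154*(19283 + (-2117 + 23404)) = 45154*(19283 + 21287) = 45154*40570 = 1831897780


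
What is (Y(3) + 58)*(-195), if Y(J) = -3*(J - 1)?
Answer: -10140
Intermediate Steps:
Y(J) = 3 - 3*J (Y(J) = -3*(-1 + J) = 3 - 3*J)
(Y(3) + 58)*(-195) = ((3 - 3*3) + 58)*(-195) = ((3 - 9) + 58)*(-195) = (-6 + 58)*(-195) = 52*(-195) = -10140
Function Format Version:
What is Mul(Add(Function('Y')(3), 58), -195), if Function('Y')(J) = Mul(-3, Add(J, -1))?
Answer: -10140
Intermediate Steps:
Function('Y')(J) = Add(3, Mul(-3, J)) (Function('Y')(J) = Mul(-3, Add(-1, J)) = Add(3, Mul(-3, J)))
Mul(Add(Function('Y')(3), 58), -195) = Mul(Add(Add(3, Mul(-3, 3)), 58), -195) = Mul(Add(Add(3, -9), 58), -195) = Mul(Add(-6, 58), -195) = Mul(52, -195) = -10140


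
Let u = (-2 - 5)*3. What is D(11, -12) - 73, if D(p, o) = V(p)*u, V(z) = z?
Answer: -304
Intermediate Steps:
u = -21 (u = -7*3 = -21)
D(p, o) = -21*p (D(p, o) = p*(-21) = -21*p)
D(11, -12) - 73 = -21*11 - 73 = -231 - 73 = -304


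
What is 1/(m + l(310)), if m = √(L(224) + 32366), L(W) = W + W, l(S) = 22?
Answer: -11/16165 + 3*√3646/32330 ≈ 0.0049226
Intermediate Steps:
L(W) = 2*W
m = 3*√3646 (m = √(2*224 + 32366) = √(448 + 32366) = √32814 = 3*√3646 ≈ 181.15)
1/(m + l(310)) = 1/(3*√3646 + 22) = 1/(22 + 3*√3646)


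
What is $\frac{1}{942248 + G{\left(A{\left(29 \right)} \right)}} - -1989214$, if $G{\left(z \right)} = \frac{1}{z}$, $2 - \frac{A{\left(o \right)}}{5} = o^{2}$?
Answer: $\frac{7862826568352021}{3952730359} \approx 1.9892 \cdot 10^{6}$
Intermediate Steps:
$A{\left(o \right)} = 10 - 5 o^{2}$
$\frac{1}{942248 + G{\left(A{\left(29 \right)} \right)}} - -1989214 = \frac{1}{942248 + \frac{1}{10 - 5 \cdot 29^{2}}} - -1989214 = \frac{1}{942248 + \frac{1}{10 - 4205}} + 1989214 = \frac{1}{942248 + \frac{1}{-4195}} + 1989214 = \frac{1}{942248 - \frac{1}{4195}} + 1989214 = \frac{1}{\frac{3952730359}{4195}} + 1989214 = \frac{4195}{3952730359} + 1989214 = \frac{7862826568352021}{3952730359}$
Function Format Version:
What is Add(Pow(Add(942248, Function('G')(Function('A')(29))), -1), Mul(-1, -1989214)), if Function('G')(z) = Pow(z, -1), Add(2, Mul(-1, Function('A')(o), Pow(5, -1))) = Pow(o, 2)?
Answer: Rational(7862826568352021, 3952730359) ≈ 1.9892e+6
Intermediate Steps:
Function('A')(o) = Add(10, Mul(-5, Pow(o, 2)))
Add(Pow(Add(942248, Function('G')(Function('A')(29))), -1), Mul(-1, -1989214)) = Add(Pow(Add(942248, Pow(Add(10, Mul(-5, Pow(29, 2))), -1)), -1), Mul(-1, -1989214)) = Add(Pow(Add(942248, Pow(Add(10, Mul(-5, 841)), -1)), -1), 1989214) = Add(Pow(Add(942248, Pow(Add(10, -4205), -1)), -1), 1989214) = Add(Pow(Add(942248, Pow(-4195, -1)), -1), 1989214) = Add(Pow(Add(942248, Rational(-1, 4195)), -1), 1989214) = Add(Pow(Rational(3952730359, 4195), -1), 1989214) = Add(Rational(4195, 3952730359), 1989214) = Rational(7862826568352021, 3952730359)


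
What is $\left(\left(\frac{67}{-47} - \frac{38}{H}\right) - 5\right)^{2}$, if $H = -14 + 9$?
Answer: $\frac{76176}{55225} \approx 1.3794$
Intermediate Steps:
$H = -5$
$\left(\left(\frac{67}{-47} - \frac{38}{H}\right) - 5\right)^{2} = \left(\left(\frac{67}{-47} - \frac{38}{-5}\right) - 5\right)^{2} = \left(\left(67 \left(- \frac{1}{47}\right) - - \frac{38}{5}\right) - 5\right)^{2} = \left(\left(- \frac{67}{47} + \frac{38}{5}\right) - 5\right)^{2} = \left(\frac{1451}{235} - 5\right)^{2} = \left(\frac{276}{235}\right)^{2} = \frac{76176}{55225}$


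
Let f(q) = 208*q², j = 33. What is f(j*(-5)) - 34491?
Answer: 5628309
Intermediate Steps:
f(j*(-5)) - 34491 = 208*(33*(-5))² - 34491 = 208*(-165)² - 34491 = 208*27225 - 34491 = 5662800 - 34491 = 5628309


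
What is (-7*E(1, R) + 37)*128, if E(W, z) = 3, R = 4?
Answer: 2048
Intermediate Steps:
(-7*E(1, R) + 37)*128 = (-7*3 + 37)*128 = (-21 + 37)*128 = 16*128 = 2048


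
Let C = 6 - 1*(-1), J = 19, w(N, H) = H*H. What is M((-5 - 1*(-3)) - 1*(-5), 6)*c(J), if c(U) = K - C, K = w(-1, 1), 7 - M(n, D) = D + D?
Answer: 30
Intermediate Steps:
M(n, D) = 7 - 2*D (M(n, D) = 7 - (D + D) = 7 - 2*D)
w(N, H) = H²
K = 1 (K = 1² = 1)
C = 7 (C = 6 + 1 = 7)
c(U) = -6 (c(U) = 1 - 1*7 = 1 - 7 = -6)
M((-5 - 1*(-3)) - 1*(-5), 6)*c(J) = (7 - 2*6)*(-6) = (7 - 12)*(-6) = -5*(-6) = 30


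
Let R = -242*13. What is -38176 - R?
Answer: -35030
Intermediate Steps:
R = -3146
-38176 - R = -38176 - 1*(-3146) = -38176 + 3146 = -35030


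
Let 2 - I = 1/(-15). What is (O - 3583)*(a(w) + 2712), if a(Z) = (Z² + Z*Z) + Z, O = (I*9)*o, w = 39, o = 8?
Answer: -99471603/5 ≈ -1.9894e+7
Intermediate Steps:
I = 31/15 (I = 2 - 1/(-15) = 2 - 1*(-1/15) = 2 + 1/15 = 31/15 ≈ 2.0667)
O = 744/5 (O = ((31/15)*9)*8 = (93/5)*8 = 744/5 ≈ 148.80)
a(Z) = Z + 2*Z² (a(Z) = (Z² + Z²) + Z = 2*Z² + Z = Z + 2*Z²)
(O - 3583)*(a(w) + 2712) = (744/5 - 3583)*(39*(1 + 2*39) + 2712) = -17171*(39*(1 + 78) + 2712)/5 = -17171*(39*79 + 2712)/5 = -17171*(3081 + 2712)/5 = -17171/5*5793 = -99471603/5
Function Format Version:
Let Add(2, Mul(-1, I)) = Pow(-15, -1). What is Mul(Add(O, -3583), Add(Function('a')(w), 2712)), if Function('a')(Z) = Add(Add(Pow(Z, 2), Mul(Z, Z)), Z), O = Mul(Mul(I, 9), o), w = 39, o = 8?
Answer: Rational(-99471603, 5) ≈ -1.9894e+7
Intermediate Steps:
I = Rational(31, 15) (I = Add(2, Mul(-1, Pow(-15, -1))) = Add(2, Mul(-1, Rational(-1, 15))) = Add(2, Rational(1, 15)) = Rational(31, 15) ≈ 2.0667)
O = Rational(744, 5) (O = Mul(Mul(Rational(31, 15), 9), 8) = Mul(Rational(93, 5), 8) = Rational(744, 5) ≈ 148.80)
Function('a')(Z) = Add(Z, Mul(2, Pow(Z, 2))) (Function('a')(Z) = Add(Add(Pow(Z, 2), Pow(Z, 2)), Z) = Add(Mul(2, Pow(Z, 2)), Z) = Add(Z, Mul(2, Pow(Z, 2))))
Mul(Add(O, -3583), Add(Function('a')(w), 2712)) = Mul(Add(Rational(744, 5), -3583), Add(Mul(39, Add(1, Mul(2, 39))), 2712)) = Mul(Rational(-17171, 5), Add(Mul(39, Add(1, 78)), 2712)) = Mul(Rational(-17171, 5), Add(Mul(39, 79), 2712)) = Mul(Rational(-17171, 5), Add(3081, 2712)) = Mul(Rational(-17171, 5), 5793) = Rational(-99471603, 5)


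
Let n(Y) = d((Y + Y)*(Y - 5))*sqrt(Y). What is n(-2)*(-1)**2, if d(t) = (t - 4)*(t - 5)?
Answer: 552*I*sqrt(2) ≈ 780.65*I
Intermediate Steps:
d(t) = (-5 + t)*(-4 + t) (d(t) = (-4 + t)*(-5 + t) = (-5 + t)*(-4 + t))
n(Y) = sqrt(Y)*(20 - 18*Y*(-5 + Y) + 4*Y**2*(-5 + Y)**2) (n(Y) = (20 + ((Y + Y)*(Y - 5))**2 - 9*(Y + Y)*(Y - 5))*sqrt(Y) = (20 + ((2*Y)*(-5 + Y))**2 - 9*2*Y*(-5 + Y))*sqrt(Y) = (20 + (2*Y*(-5 + Y))**2 - 18*Y*(-5 + Y))*sqrt(Y) = (20 + 4*Y**2*(-5 + Y)**2 - 18*Y*(-5 + Y))*sqrt(Y) = (20 - 18*Y*(-5 + Y) + 4*Y**2*(-5 + Y)**2)*sqrt(Y) = sqrt(Y)*(20 - 18*Y*(-5 + Y) + 4*Y**2*(-5 + Y)**2))
n(-2)*(-1)**2 = (sqrt(-2)*(20 - 18*(-2)*(-5 - 2) + 4*(-2)**2*(-5 - 2)**2))*(-1)**2 = ((I*sqrt(2))*(20 - 18*(-2)*(-7) + 4*4*(-7)**2))*1 = ((I*sqrt(2))*(20 - 252 + 4*4*49))*1 = ((I*sqrt(2))*(20 - 252 + 784))*1 = ((I*sqrt(2))*552)*1 = (552*I*sqrt(2))*1 = 552*I*sqrt(2)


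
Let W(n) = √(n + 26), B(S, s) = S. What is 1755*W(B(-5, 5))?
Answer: 1755*√21 ≈ 8042.4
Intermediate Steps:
W(n) = √(26 + n)
1755*W(B(-5, 5)) = 1755*√(26 - 5) = 1755*√21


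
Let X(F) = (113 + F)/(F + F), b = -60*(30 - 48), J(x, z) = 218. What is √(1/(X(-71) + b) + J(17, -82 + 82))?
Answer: √1281104740047/76659 ≈ 14.765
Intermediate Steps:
b = 1080 (b = -60*(-18) = 1080)
X(F) = (113 + F)/(2*F) (X(F) = (113 + F)/((2*F)) = (113 + F)*(1/(2*F)) = (113 + F)/(2*F))
√(1/(X(-71) + b) + J(17, -82 + 82)) = √(1/((½)*(113 - 71)/(-71) + 1080) + 218) = √(1/((½)*(-1/71)*42 + 1080) + 218) = √(1/(-21/71 + 1080) + 218) = √(1/(76659/71) + 218) = √(71/76659 + 218) = √(16711733/76659) = √1281104740047/76659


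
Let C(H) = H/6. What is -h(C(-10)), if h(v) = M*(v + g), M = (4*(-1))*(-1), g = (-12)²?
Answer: -1708/3 ≈ -569.33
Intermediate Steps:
g = 144
C(H) = H/6 (C(H) = H*(⅙) = H/6)
M = 4 (M = -4*(-1) = 4)
h(v) = 576 + 4*v (h(v) = 4*(v + 144) = 4*(144 + v) = 576 + 4*v)
-h(C(-10)) = -(576 + 4*((⅙)*(-10))) = -(576 + 4*(-5/3)) = -(576 - 20/3) = -1*1708/3 = -1708/3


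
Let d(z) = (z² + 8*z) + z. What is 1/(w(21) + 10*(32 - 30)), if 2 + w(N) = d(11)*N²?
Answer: 1/97038 ≈ 1.0305e-5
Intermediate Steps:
d(z) = z² + 9*z
w(N) = -2 + 220*N² (w(N) = -2 + (11*(9 + 11))*N² = -2 + (11*20)*N² = -2 + 220*N²)
1/(w(21) + 10*(32 - 30)) = 1/((-2 + 220*21²) + 10*(32 - 30)) = 1/((-2 + 220*441) + 10*2) = 1/((-2 + 97020) + 20) = 1/(97018 + 20) = 1/97038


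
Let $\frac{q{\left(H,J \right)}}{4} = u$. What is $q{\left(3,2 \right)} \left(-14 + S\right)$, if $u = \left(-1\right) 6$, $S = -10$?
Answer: $576$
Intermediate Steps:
$u = -6$
$q{\left(H,J \right)} = -24$ ($q{\left(H,J \right)} = 4 \left(-6\right) = -24$)
$q{\left(3,2 \right)} \left(-14 + S\right) = - 24 \left(-14 - 10\right) = \left(-24\right) \left(-24\right) = 576$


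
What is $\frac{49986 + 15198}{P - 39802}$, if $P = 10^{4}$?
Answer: $- \frac{10864}{4967} \approx -2.1872$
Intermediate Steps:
$P = 10000$
$\frac{49986 + 15198}{P - 39802} = \frac{49986 + 15198}{10000 - 39802} = \frac{65184}{-29802} = 65184 \left(- \frac{1}{29802}\right) = - \frac{10864}{4967}$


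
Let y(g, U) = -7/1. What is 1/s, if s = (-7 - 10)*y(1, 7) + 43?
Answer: 1/162 ≈ 0.0061728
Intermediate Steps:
y(g, U) = -7 (y(g, U) = -7*1 = -7)
s = 162 (s = (-7 - 10)*(-7) + 43 = -17*(-7) + 43 = 119 + 43 = 162)
1/s = 1/162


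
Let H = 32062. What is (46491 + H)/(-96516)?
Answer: -78553/96516 ≈ -0.81389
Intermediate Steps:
(46491 + H)/(-96516) = (46491 + 32062)/(-96516) = 78553*(-1/96516) = -78553/96516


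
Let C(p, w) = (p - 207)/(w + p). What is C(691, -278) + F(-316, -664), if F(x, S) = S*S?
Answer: 182090532/413 ≈ 4.4090e+5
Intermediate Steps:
C(p, w) = (-207 + p)/(p + w)
F(x, S) = S²
C(691, -278) + F(-316, -664) = (-207 + 691)/(691 - 278) + (-664)² = 484/413 + 440896 = 182090532/413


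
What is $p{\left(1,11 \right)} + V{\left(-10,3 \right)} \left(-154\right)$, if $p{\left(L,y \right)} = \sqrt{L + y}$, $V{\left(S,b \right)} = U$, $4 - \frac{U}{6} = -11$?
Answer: $-13860 + 2 \sqrt{3} \approx -13857.0$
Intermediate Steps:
$U = 90$ ($U = 24 - -66 = 24 + 66 = 90$)
$V{\left(S,b \right)} = 90$
$p{\left(1,11 \right)} + V{\left(-10,3 \right)} \left(-154\right) = \sqrt{1 + 11} + 90 \left(-154\right) = \sqrt{12} - 13860 = 2 \sqrt{3} - 13860 = -13860 + 2 \sqrt{3}$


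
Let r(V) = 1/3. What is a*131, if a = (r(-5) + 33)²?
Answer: 1310000/9 ≈ 1.4556e+5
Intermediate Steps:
r(V) = ⅓
a = 10000/9 (a = (⅓ + 33)² = (100/3)² = 10000/9 ≈ 1111.1)
a*131 = (10000/9)*131 = 1310000/9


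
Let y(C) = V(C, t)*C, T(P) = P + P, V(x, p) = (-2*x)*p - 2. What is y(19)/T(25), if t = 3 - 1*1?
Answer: -741/25 ≈ -29.640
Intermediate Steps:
t = 2 (t = 3 - 1 = 2)
V(x, p) = -2 - 2*p*x (V(x, p) = -2*p*x - 2 = -2 - 2*p*x)
T(P) = 2*P
y(C) = C*(-2 - 4*C) (y(C) = (-2 - 2*2*C)*C = (-2 - 4*C)*C = C*(-2 - 4*C))
y(19)/T(25) = (-2*19*(1 + 2*19))/((2*25)) = -2*19*(1 + 38)/50 = -2*19*39*(1/50) = -1482*1/50 = -741/25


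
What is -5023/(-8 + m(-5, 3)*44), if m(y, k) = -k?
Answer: 5023/140 ≈ 35.879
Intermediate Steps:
-5023/(-8 + m(-5, 3)*44) = -5023/(-8 - 1*3*44) = -5023/(-8 - 3*44) = -5023/(-8 - 132) = -5023/(-140) = -5023*(-1/140) = 5023/140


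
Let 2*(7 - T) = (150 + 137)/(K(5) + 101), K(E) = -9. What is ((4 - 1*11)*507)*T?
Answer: -3552549/184 ≈ -19307.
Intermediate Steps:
T = 1001/184 (T = 7 - (150 + 137)/(2*(-9 + 101)) = 7 - 287/(2*92) = 7 - ½*287/92 = 7 - 287/184 = 1001/184 ≈ 5.4402)
((4 - 1*11)*507)*T = ((4 - 1*11)*507)*(1001/184) = ((4 - 11)*507)*(1001/184) = -7*507*(1001/184) = -3549*1001/184 = -3552549/184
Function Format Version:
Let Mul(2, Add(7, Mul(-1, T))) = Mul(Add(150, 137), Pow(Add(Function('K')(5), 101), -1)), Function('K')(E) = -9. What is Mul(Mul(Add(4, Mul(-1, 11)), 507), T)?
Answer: Rational(-3552549, 184) ≈ -19307.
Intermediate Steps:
T = Rational(1001, 184) (T = Add(7, Mul(Rational(-1, 2), Mul(Add(150, 137), Pow(Add(-9, 101), -1)))) = Add(7, Mul(Rational(-1, 2), Mul(287, Pow(92, -1)))) = Add(7, Mul(Rational(-1, 2), Mul(287, Rational(1, 92)))) = Add(7, Mul(Rational(-1, 2), Rational(287, 92))) = Add(7, Rational(-287, 184)) = Rational(1001, 184) ≈ 5.4402)
Mul(Mul(Add(4, Mul(-1, 11)), 507), T) = Mul(Mul(Add(4, Mul(-1, 11)), 507), Rational(1001, 184)) = Mul(Mul(Add(4, -11), 507), Rational(1001, 184)) = Mul(Mul(-7, 507), Rational(1001, 184)) = Mul(-3549, Rational(1001, 184)) = Rational(-3552549, 184)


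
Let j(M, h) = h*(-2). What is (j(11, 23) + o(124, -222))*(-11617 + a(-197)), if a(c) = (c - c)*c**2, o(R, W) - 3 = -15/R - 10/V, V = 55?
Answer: 686158105/1364 ≈ 5.0305e+5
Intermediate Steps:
o(R, W) = 31/11 - 15/R (o(R, W) = 3 + (-15/R - 10/55) = 3 + (-15/R - 10*1/55) = 3 + (-15/R - 2/11) = 3 + (-2/11 - 15/R) = 31/11 - 15/R)
a(c) = 0 (a(c) = 0*c**2 = 0)
j(M, h) = -2*h
(j(11, 23) + o(124, -222))*(-11617 + a(-197)) = (-2*23 + (31/11 - 15/124))*(-11617 + 0) = (-46 + (31/11 - 15*1/124))*(-11617) = (-46 + (31/11 - 15/124))*(-11617) = (-46 + 3679/1364)*(-11617) = -59065/1364*(-11617) = 686158105/1364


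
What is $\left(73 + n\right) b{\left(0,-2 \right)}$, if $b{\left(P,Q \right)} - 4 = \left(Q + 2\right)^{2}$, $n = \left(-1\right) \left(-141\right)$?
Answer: $856$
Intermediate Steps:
$n = 141$
$b{\left(P,Q \right)} = 4 + \left(2 + Q\right)^{2}$ ($b{\left(P,Q \right)} = 4 + \left(Q + 2\right)^{2} = 4 + \left(2 + Q\right)^{2}$)
$\left(73 + n\right) b{\left(0,-2 \right)} = \left(73 + 141\right) \left(4 + \left(2 - 2\right)^{2}\right) = 214 \left(4 + 0^{2}\right) = 214 \left(4 + 0\right) = 214 \cdot 4 = 856$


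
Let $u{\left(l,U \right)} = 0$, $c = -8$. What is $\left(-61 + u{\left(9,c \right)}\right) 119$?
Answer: $-7259$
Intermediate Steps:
$\left(-61 + u{\left(9,c \right)}\right) 119 = \left(-61 + 0\right) 119 = \left(-61\right) 119 = -7259$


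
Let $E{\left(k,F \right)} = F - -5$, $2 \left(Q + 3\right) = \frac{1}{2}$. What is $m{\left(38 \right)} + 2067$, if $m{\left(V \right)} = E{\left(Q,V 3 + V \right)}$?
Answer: $2224$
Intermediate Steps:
$Q = - \frac{11}{4}$ ($Q = -3 + \frac{1}{2 \cdot 2} = -3 + \frac{1}{2} \cdot \frac{1}{2} = -3 + \frac{1}{4} = - \frac{11}{4} \approx -2.75$)
$E{\left(k,F \right)} = 5 + F$ ($E{\left(k,F \right)} = F + 5 = 5 + F$)
$m{\left(V \right)} = 5 + 4 V$ ($m{\left(V \right)} = 5 + \left(V 3 + V\right) = 5 + \left(3 V + V\right) = 5 + 4 V$)
$m{\left(38 \right)} + 2067 = \left(5 + 4 \cdot 38\right) + 2067 = \left(5 + 152\right) + 2067 = 157 + 2067 = 2224$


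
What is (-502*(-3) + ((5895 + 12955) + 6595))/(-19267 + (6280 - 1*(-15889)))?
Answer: 26951/2902 ≈ 9.2870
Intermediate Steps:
(-502*(-3) + ((5895 + 12955) + 6595))/(-19267 + (6280 - 1*(-15889))) = (1506 + (18850 + 6595))/(-19267 + (6280 + 15889)) = (1506 + 25445)/(-19267 + 22169) = 26951/2902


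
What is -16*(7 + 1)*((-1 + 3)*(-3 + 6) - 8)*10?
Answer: 2560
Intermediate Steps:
-16*(7 + 1)*((-1 + 3)*(-3 + 6) - 8)*10 = -128*(2*3 - 8)*10 = -128*(6 - 8)*10 = -128*(-2)*10 = -16*(-16)*10 = 256*10 = 2560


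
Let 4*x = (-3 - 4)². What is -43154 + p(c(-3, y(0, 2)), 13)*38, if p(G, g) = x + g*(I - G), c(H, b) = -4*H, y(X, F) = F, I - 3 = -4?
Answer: -98221/2 ≈ -49111.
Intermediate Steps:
I = -1 (I = 3 - 4 = -1)
x = 49/4 (x = (-3 - 4)²/4 = (¼)*(-7)² = (¼)*49 = 49/4 ≈ 12.250)
p(G, g) = 49/4 + g*(-1 - G)
-43154 + p(c(-3, y(0, 2)), 13)*38 = -43154 + (49/4 - 1*13 - 1*(-4*(-3))*13)*38 = -43154 + (49/4 - 13 - 1*12*13)*38 = -43154 + (49/4 - 13 - 156)*38 = -43154 - 627/4*38 = -43154 - 11913/2 = -98221/2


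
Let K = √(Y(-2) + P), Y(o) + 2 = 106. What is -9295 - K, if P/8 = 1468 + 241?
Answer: -9295 - 4*√861 ≈ -9412.4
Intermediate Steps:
Y(o) = 104 (Y(o) = -2 + 106 = 104)
P = 13672 (P = 8*(1468 + 241) = 8*1709 = 13672)
K = 4*√861 (K = √(104 + 13672) = √13776 = 4*√861 ≈ 117.37)
-9295 - K = -9295 - 4*√861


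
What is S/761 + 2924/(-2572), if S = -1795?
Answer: -1710476/489323 ≈ -3.4956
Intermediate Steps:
S/761 + 2924/(-2572) = -1795/761 + 2924/(-2572) = -1795*1/761 + 2924*(-1/2572) = -1795/761 - 731/643 = -1710476/489323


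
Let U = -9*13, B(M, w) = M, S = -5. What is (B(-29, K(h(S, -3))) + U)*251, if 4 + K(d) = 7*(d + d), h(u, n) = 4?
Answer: -36646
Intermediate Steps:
K(d) = -4 + 14*d (K(d) = -4 + 7*(d + d) = -4 + 7*(2*d) = -4 + 14*d)
U = -117
(B(-29, K(h(S, -3))) + U)*251 = (-29 - 117)*251 = -146*251 = -36646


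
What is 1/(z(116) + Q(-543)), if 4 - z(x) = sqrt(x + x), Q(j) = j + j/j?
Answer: -269/144606 + sqrt(58)/144606 ≈ -0.0018076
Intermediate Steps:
Q(j) = 1 + j (Q(j) = j + 1 = 1 + j)
z(x) = 4 - sqrt(2)*sqrt(x) (z(x) = 4 - sqrt(x + x) = 4 - sqrt(2*x) = 4 - sqrt(2)*sqrt(x))
1/(z(116) + Q(-543)) = 1/((4 - sqrt(2)*sqrt(116)) + (1 - 543)) = 1/((4 - sqrt(2)*2*sqrt(29)) - 542) = 1/((4 - 2*sqrt(58)) - 542) = 1/(-538 - 2*sqrt(58))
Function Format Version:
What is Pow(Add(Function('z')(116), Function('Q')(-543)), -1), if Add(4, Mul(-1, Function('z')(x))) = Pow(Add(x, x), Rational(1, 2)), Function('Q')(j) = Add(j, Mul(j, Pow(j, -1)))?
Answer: Add(Rational(-269, 144606), Mul(Rational(1, 144606), Pow(58, Rational(1, 2)))) ≈ -0.0018076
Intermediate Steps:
Function('Q')(j) = Add(1, j) (Function('Q')(j) = Add(j, 1) = Add(1, j))
Function('z')(x) = Add(4, Mul(-1, Pow(2, Rational(1, 2)), Pow(x, Rational(1, 2)))) (Function('z')(x) = Add(4, Mul(-1, Pow(Add(x, x), Rational(1, 2)))) = Add(4, Mul(-1, Pow(Mul(2, x), Rational(1, 2)))) = Add(4, Mul(-1, Mul(Pow(2, Rational(1, 2)), Pow(x, Rational(1, 2))))) = Add(4, Mul(-1, Pow(2, Rational(1, 2)), Pow(x, Rational(1, 2)))))
Pow(Add(Function('z')(116), Function('Q')(-543)), -1) = Pow(Add(Add(4, Mul(-1, Pow(2, Rational(1, 2)), Pow(116, Rational(1, 2)))), Add(1, -543)), -1) = Pow(Add(Add(4, Mul(-1, Pow(2, Rational(1, 2)), Mul(2, Pow(29, Rational(1, 2))))), -542), -1) = Pow(Add(Add(4, Mul(-2, Pow(58, Rational(1, 2)))), -542), -1) = Pow(Add(-538, Mul(-2, Pow(58, Rational(1, 2)))), -1)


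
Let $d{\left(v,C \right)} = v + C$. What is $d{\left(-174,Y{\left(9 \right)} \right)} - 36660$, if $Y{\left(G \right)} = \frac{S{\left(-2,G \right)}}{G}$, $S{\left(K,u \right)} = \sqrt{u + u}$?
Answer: $-36834 + \frac{\sqrt{2}}{3} \approx -36834.0$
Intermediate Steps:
$S{\left(K,u \right)} = \sqrt{2} \sqrt{u}$ ($S{\left(K,u \right)} = \sqrt{2 u} = \sqrt{2} \sqrt{u}$)
$Y{\left(G \right)} = \frac{\sqrt{2}}{\sqrt{G}}$ ($Y{\left(G \right)} = \frac{\sqrt{2} \sqrt{G}}{G} = \frac{\sqrt{2}}{\sqrt{G}}$)
$d{\left(v,C \right)} = C + v$
$d{\left(-174,Y{\left(9 \right)} \right)} - 36660 = \left(\frac{\sqrt{2}}{3} - 174\right) - 36660 = \left(-174 + \frac{\sqrt{2}}{3}\right) - 36660 = -36834 + \frac{\sqrt{2}}{3}$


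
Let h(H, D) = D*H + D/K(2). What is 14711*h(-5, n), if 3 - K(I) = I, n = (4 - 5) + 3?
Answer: -117688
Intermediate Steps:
n = 2 (n = -1 + 3 = 2)
K(I) = 3 - I
h(H, D) = D + D*H (h(H, D) = D*H + D/(3 - 1*2) = D*H + D/(3 - 2) = D*H + D/1 = D*H + 1*D = D*H + D = D + D*H)
14711*h(-5, n) = 14711*(2*(1 - 5)) = 14711*(2*(-4)) = 14711*(-8) = -117688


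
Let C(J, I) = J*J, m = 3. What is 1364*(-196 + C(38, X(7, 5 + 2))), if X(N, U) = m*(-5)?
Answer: 1702272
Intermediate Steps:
X(N, U) = -15 (X(N, U) = 3*(-5) = -15)
C(J, I) = J²
1364*(-196 + C(38, X(7, 5 + 2))) = 1364*(-196 + 38²) = 1364*(-196 + 1444) = 1364*1248 = 1702272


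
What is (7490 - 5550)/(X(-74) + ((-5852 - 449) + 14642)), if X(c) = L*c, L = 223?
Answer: -1940/8161 ≈ -0.23772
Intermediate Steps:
X(c) = 223*c
(7490 - 5550)/(X(-74) + ((-5852 - 449) + 14642)) = (7490 - 5550)/(223*(-74) + ((-5852 - 449) + 14642)) = 1940/(-16502 + (-6301 + 14642)) = 1940/(-16502 + 8341) = 1940/(-8161) = 1940*(-1/8161) = -1940/8161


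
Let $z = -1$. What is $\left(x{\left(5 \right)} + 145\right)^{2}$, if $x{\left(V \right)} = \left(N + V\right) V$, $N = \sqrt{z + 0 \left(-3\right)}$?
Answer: $28875 + 1700 i \approx 28875.0 + 1700.0 i$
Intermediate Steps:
$N = i$ ($N = \sqrt{-1 + 0 \left(-3\right)} = \sqrt{-1 + 0} = \sqrt{-1} = i \approx 1.0 i$)
$x{\left(V \right)} = V \left(i + V\right)$ ($x{\left(V \right)} = \left(i + V\right) V = V \left(i + V\right)$)
$\left(x{\left(5 \right)} + 145\right)^{2} = \left(5 \left(i + 5\right) + 145\right)^{2} = \left(5 \left(5 + i\right) + 145\right)^{2} = \left(\left(25 + 5 i\right) + 145\right)^{2} = \left(170 + 5 i\right)^{2}$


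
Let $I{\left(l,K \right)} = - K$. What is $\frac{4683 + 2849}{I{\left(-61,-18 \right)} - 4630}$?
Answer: $- \frac{1883}{1153} \approx -1.6331$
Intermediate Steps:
$\frac{4683 + 2849}{I{\left(-61,-18 \right)} - 4630} = \frac{4683 + 2849}{\left(-1\right) \left(-18\right) - 4630} = \frac{7532}{18 - 4630} = \frac{7532}{-4612} = 7532 \left(- \frac{1}{4612}\right) = - \frac{1883}{1153}$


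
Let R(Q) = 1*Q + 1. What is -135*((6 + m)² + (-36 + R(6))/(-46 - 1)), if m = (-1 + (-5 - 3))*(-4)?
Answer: -11196495/47 ≈ -2.3822e+5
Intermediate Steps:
m = 36 (m = (-1 - 8)*(-4) = -9*(-4) = 36)
R(Q) = 1 + Q (R(Q) = Q + 1 = 1 + Q)
-135*((6 + m)² + (-36 + R(6))/(-46 - 1)) = -135*((6 + 36)² + (-36 + (1 + 6))/(-46 - 1)) = -135*(42² + (-36 + 7)/(-47)) = -135*(1764 - 29*(-1/47)) = -135*(1764 + 29/47) = -135*82937/47 = -11196495/47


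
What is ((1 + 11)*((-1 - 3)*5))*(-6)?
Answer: 1440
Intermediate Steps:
((1 + 11)*((-1 - 3)*5))*(-6) = (12*(-4*5))*(-6) = (12*(-20))*(-6) = -240*(-6) = 1440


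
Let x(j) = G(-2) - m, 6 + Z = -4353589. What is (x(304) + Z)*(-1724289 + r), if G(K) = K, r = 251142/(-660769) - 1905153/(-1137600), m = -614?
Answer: 1880679069266754509163523/250563604800 ≈ 7.5058e+12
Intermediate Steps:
r = 324388967819/250563604800 (r = 251142*(-1/660769) - 1905153*(-1/1137600) = -251142/660769 + 635051/379200 = 324388967819/250563604800 ≈ 1.2946)
Z = -4353595 (Z = -6 - 4353589 = -4353595)
x(j) = 612 (x(j) = -2 - 1*(-614) = -2 + 614 = 612)
(x(304) + Z)*(-1724289 + r) = (612 - 4353595)*(-1724289 + 324388967819/250563604800) = -4352983*(-432043743168019381/250563604800) = 1880679069266754509163523/250563604800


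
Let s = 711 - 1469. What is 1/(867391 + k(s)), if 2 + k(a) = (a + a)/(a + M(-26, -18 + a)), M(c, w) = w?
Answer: 767/665288121 ≈ 1.1529e-6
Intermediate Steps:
s = -758
k(a) = -2 + 2*a/(-18 + 2*a) (k(a) = -2 + (a + a)/(a + (-18 + a)) = -2 + (2*a)/(-18 + 2*a) = -2 + 2*a/(-18 + 2*a))
1/(867391 + k(s)) = 1/(867391 + (18 - 1*(-758))/(-9 - 758)) = 1/(867391 + (18 + 758)/(-767)) = 1/(867391 - 1/767*776) = 1/(867391 - 776/767) = 1/(665288121/767) = 767/665288121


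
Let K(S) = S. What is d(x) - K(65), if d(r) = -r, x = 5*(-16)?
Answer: 15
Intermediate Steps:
x = -80
d(x) - K(65) = -1*(-80) - 1*65 = 80 - 65 = 15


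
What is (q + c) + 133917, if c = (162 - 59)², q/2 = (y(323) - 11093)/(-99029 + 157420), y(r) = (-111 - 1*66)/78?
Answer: 109706941181/759083 ≈ 1.4453e+5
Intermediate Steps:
y(r) = -59/26 (y(r) = (-111 - 66)*(1/78) = -177*1/78 = -59/26)
q = -288477/759083 (q = 2*((-59/26 - 11093)/(-99029 + 157420)) = 2*(-288477/26/58391) = 2*(-288477/26*1/58391) = 2*(-288477/1518166) = -288477/759083 ≈ -0.38003)
c = 10609 (c = 103² = 10609)
(q + c) + 133917 = (-288477/759083 + 10609) + 133917 = 8052823070/759083 + 133917 = 109706941181/759083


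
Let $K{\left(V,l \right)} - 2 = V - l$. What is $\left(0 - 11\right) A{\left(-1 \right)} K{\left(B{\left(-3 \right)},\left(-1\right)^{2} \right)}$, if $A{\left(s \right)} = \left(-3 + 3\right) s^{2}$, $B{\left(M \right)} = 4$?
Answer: $0$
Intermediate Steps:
$K{\left(V,l \right)} = 2 + V - l$ ($K{\left(V,l \right)} = 2 + \left(V - l\right) = 2 + V - l$)
$A{\left(s \right)} = 0$ ($A{\left(s \right)} = 0 s^{2} = 0$)
$\left(0 - 11\right) A{\left(-1 \right)} K{\left(B{\left(-3 \right)},\left(-1\right)^{2} \right)} = \left(0 - 11\right) 0 \left(2 + 4 - \left(-1\right)^{2}\right) = \left(0 - 11\right) 0 \left(2 + 4 - 1\right) = \left(-11\right) 0 \left(2 + 4 - 1\right) = 0 \cdot 5 = 0$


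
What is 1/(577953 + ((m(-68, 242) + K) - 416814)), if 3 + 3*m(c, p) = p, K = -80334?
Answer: 3/242654 ≈ 1.2363e-5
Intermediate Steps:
m(c, p) = -1 + p/3
1/(577953 + ((m(-68, 242) + K) - 416814)) = 1/(577953 + (((-1 + (1/3)*242) - 80334) - 416814)) = 1/(577953 + (((-1 + 242/3) - 80334) - 416814)) = 1/(577953 + ((239/3 - 80334) - 416814)) = 1/(577953 + (-240763/3 - 416814)) = 1/(577953 - 1491205/3) = 1/(242654/3) = 3/242654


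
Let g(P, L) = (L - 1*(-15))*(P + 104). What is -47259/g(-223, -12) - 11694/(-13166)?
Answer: 104397792/783377 ≈ 133.27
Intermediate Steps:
g(P, L) = (15 + L)*(104 + P) (g(P, L) = (L + 15)*(104 + P) = (15 + L)*(104 + P))
-47259/g(-223, -12) - 11694/(-13166) = -47259/(1560 + 15*(-223) + 104*(-12) - 12*(-223)) - 11694/(-13166) = -47259/(1560 - 3345 - 1248 + 2676) - 11694*(-1/13166) = -47259/(-357) + 5847/6583 = -47259*(-1/357) + 5847/6583 = 15753/119 + 5847/6583 = 104397792/783377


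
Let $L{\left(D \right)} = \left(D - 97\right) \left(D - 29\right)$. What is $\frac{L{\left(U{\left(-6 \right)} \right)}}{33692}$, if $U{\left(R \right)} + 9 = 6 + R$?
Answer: $\frac{1007}{8423} \approx 0.11955$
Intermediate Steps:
$U{\left(R \right)} = -3 + R$ ($U{\left(R \right)} = -9 + \left(6 + R\right) = -3 + R$)
$L{\left(D \right)} = \left(-97 + D\right) \left(-29 + D\right)$
$\frac{L{\left(U{\left(-6 \right)} \right)}}{33692} = \frac{2813 + \left(-3 - 6\right)^{2} - 126 \left(-3 - 6\right)}{33692} = \left(2813 + \left(-9\right)^{2} - -1134\right) \frac{1}{33692} = \left(2813 + 81 + 1134\right) \frac{1}{33692} = 4028 \cdot \frac{1}{33692} = \frac{1007}{8423}$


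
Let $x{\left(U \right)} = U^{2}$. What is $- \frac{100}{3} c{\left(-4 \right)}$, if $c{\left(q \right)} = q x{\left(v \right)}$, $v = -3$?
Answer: $1200$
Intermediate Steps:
$c{\left(q \right)} = 9 q$ ($c{\left(q \right)} = q \left(-3\right)^{2} = q 9 = 9 q$)
$- \frac{100}{3} c{\left(-4 \right)} = - \frac{100}{3} \cdot 9 \left(-4\right) = \left(-100\right) \frac{1}{3} \left(-36\right) = \left(- \frac{100}{3}\right) \left(-36\right) = 1200$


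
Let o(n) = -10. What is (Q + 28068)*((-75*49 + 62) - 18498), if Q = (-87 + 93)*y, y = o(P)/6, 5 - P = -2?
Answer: -620390438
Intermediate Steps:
P = 7 (P = 5 - 1*(-2) = 5 + 2 = 7)
y = -5/3 (y = -10/6 = -10*⅙ = -5/3 ≈ -1.6667)
Q = -10 (Q = (-87 + 93)*(-5/3) = 6*(-5/3) = -10)
(Q + 28068)*((-75*49 + 62) - 18498) = (-10 + 28068)*((-75*49 + 62) - 18498) = 28058*((-3675 + 62) - 18498) = 28058*(-3613 - 18498) = 28058*(-22111) = -620390438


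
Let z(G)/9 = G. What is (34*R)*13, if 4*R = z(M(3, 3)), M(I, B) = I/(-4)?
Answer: -5967/8 ≈ -745.88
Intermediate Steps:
M(I, B) = -I/4 (M(I, B) = I*(-¼) = -I/4)
z(G) = 9*G
R = -27/16 (R = (9*(-¼*3))/4 = (9*(-¾))/4 = (¼)*(-27/4) = -27/16 ≈ -1.6875)
(34*R)*13 = (34*(-27/16))*13 = -459/8*13 = -5967/8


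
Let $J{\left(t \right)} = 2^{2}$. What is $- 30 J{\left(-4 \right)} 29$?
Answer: $-3480$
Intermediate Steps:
$J{\left(t \right)} = 4$
$- 30 J{\left(-4 \right)} 29 = \left(-30\right) 4 \cdot 29 = \left(-120\right) 29 = -3480$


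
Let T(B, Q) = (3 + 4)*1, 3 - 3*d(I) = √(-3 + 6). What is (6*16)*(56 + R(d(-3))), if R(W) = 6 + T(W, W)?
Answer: 6624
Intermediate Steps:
d(I) = 1 - √3/3 (d(I) = 1 - √(-3 + 6)/3 = 1 - √3/3)
T(B, Q) = 7 (T(B, Q) = 7*1 = 7)
R(W) = 13 (R(W) = 6 + 7 = 13)
(6*16)*(56 + R(d(-3))) = (6*16)*(56 + 13) = 96*69 = 6624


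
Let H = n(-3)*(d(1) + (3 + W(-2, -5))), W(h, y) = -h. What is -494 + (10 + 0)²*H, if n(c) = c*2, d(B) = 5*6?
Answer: -21494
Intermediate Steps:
d(B) = 30
n(c) = 2*c
H = -210 (H = (2*(-3))*(30 + (3 - 1*(-2))) = -6*(30 + (3 + 2)) = -6*(30 + 5) = -6*35 = -210)
-494 + (10 + 0)²*H = -494 + (10 + 0)²*(-210) = -494 + 10²*(-210) = -494 + 100*(-210) = -494 - 21000 = -21494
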